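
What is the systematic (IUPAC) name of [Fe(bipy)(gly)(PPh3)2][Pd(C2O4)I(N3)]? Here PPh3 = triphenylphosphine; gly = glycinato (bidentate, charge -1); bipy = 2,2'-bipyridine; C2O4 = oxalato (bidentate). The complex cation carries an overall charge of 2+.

The complex cation is given as 2+; its ligand charges sum to -1, so Fe = +3.
A 1:1 salt means the anion carries the equal and opposite charge, 2−.
Anion: ligand charges sum to -4; for the ion to be 2−, Pd = +2.

(2,2'-bipyridine)(glycinato)bis(triphenylphosphine)iron(III) azidoiodooxalatopalladate(II)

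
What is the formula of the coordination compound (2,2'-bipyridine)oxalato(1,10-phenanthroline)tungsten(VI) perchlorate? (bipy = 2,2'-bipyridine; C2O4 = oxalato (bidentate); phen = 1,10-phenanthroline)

Ligands: 1 2,2'-bipyridine (bipy, neutral), 1 oxalato (C2O4, -2), 1 1,10-phenanthroline (phen, neutral). Ligand charge sum = -2.
With W in oxidation state +6, the complex ion is [W...]^4+.
Charge balance with perchlorate (-1) requires 1 complex ion per 4 perchlorate.

[W(bipy)(C2O4)(phen)](ClO4)4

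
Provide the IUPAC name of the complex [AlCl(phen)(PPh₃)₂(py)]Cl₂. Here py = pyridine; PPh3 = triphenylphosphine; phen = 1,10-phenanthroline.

chloro(1,10-phenanthroline)(pyridine)bis(triphenylphosphine)aluminium(III) chloride

The 2 chloride counter-ions carry a total charge of -2, so each complex ion is 2+.
Ligand charges: 1×pyridine (neutral), 1×chloro (-1 each), 2×triphenylphosphine (neutral), 1×1,10-phenanthroline (neutral); total -1. So Al + (-1) = 2+, giving Al = +3.
Ligands are named alphabetically: chloro before phenanthroline before pyridine before triphenylphosphine.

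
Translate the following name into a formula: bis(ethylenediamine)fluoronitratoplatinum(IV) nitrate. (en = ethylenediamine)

[Pt(en)2F(NO3)](NO3)2

Ligands: 1 nitrato (NO3, -1), 2 ethylenediamine (en, neutral), 1 fluoro (F, -1). Ligand charge sum = -2.
Charge balance with nitrate (-1) requires 1 complex ion per 2 nitrate.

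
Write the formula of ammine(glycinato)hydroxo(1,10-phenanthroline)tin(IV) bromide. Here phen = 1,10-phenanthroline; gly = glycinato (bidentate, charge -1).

Ligands: 1 1,10-phenanthroline (phen, neutral), 1 glycinato (gly, -1), 1 ammine (NH3, neutral), 1 hydroxo (OH, -1). Ligand charge sum = -2.
With Sn in oxidation state +4, the complex ion is [Sn...]^2+.
Charge balance with bromide (-1) requires 1 complex ion per 2 bromide.

[Sn(gly)(NH3)(OH)(phen)]Br2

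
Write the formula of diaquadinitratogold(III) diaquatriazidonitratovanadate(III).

Cation [Au…]: ligand charges -2, Au(III) ⇒ ion charge 1+.
Anion [V…]: ligand charges -4, V(III) ⇒ ion charge 1−.
One 1+ cation balances one 1− anion.

[Au(H2O)2(NO3)2][V(H2O)2(N3)3(NO3)]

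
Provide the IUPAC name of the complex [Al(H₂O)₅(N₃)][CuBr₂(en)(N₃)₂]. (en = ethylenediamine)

pentaaquaazidoaluminium(III) diazidodibromo(ethylenediamine)cuprate(II)

Aluminium is always +3 in its complexes; the cation's ligand charges sum to -1, so the complex cation is 2+.
A 1:1 salt means the anion carries the equal and opposite charge, 2−.
Anion: ligand charges sum to -4; for the ion to be 2−, Cu = +2.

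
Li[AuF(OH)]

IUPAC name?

lithium fluorohydroxoaurate(I)

The 1 lithium counter-ion carries a total charge of +1, so each complex ion is 1−.
Ligand charges: 1×fluoro (-1 each), 1×hydroxo (-1 each); total -2. So Au + (-2) = 1−, giving Au = +1.
The complex ion is anionic, so gold takes the -ate form aurate(I).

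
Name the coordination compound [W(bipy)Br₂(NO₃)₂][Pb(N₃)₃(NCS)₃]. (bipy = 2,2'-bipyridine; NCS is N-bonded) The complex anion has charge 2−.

Both ions are complex: the cation is named first with the plain metal name, the anion second with the -ate form; each ion's ligands are alphabetised independently.
The complex anion is given as 2−; its ligand charges sum to -6, so Pb = +4.
A 1:1 salt means the cation carries the equal and opposite charge, 2+.
Cation: ligand charges sum to -4; for the ion to be 2+, W = +6.

(2,2'-bipyridine)dibromodinitratotungsten(VI) triazidotriisothiocyanatoplumbate(IV)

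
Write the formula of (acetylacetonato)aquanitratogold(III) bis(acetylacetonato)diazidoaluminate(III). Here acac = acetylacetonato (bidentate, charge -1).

Cation [Au…]: ligand charges -2, Au(III) ⇒ ion charge 1+.
Anion [Al…]: ligand charges -4, Al(III) ⇒ ion charge 1−.
One 1+ cation balances one 1− anion.

[Au(acac)(H2O)(NO3)][Al(acac)2(N3)2]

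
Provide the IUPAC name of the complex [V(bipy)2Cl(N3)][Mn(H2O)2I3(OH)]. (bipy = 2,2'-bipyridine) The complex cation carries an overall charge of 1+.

Both ions are complex: the cation is named first with the plain metal name, the anion second with the -ate form; each ion's ligands are alphabetised independently.
The complex cation is given as 1+; its ligand charges sum to -2, so V = +3.
A 1:1 salt means the anion carries the equal and opposite charge, 1−.
Anion: ligand charges sum to -4; for the ion to be 1−, Mn = +3.

azidobis(2,2'-bipyridine)chlorovanadium(III) diaquahydroxotriiodomanganate(III)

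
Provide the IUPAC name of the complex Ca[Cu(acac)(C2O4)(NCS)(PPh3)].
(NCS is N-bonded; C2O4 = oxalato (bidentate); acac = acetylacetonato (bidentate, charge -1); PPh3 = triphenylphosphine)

calcium (acetylacetonato)isothiocyanatooxalato(triphenylphosphine)cuprate(II)

The 1 calcium counter-ion carries a total charge of +2, so each complex ion is 2−.
Ligand charges: 1×isothiocyanato (-1 each), 1×oxalato (-2 each), 1×acetylacetonato (-1 each), 1×triphenylphosphine (neutral); total -4. So Cu + (-4) = 2−, giving Cu = +2.
The complex ion is anionic, so copper takes the -ate form cuprate(II).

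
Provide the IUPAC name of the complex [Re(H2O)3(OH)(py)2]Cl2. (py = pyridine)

The 2 chloride counter-ions carry a total charge of -2, so each complex ion is 2+.
Ligand charges: 3×aqua (neutral), 1×hydroxo (-1 each), 2×pyridine (neutral); total -1. So Re + (-1) = 2+, giving Re = +3.
Ligands are named alphabetically: aqua before hydroxo before pyridine.

triaquahydroxobis(pyridine)rhenium(III) chloride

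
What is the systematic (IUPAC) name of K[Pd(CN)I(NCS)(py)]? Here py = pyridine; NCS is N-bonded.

potassium cyanoiodoisothiocyanato(pyridine)palladate(II)

The 1 potassium counter-ion carries a total charge of +1, so each complex ion is 1−.
Ligand charges: 1×pyridine (neutral), 1×isothiocyanato (-1 each), 1×cyano (-1 each), 1×iodo (-1 each); total -3. So Pd + (-3) = 1−, giving Pd = +2.
Ligands are named alphabetically: cyano before iodo before isothiocyanato before pyridine.
The complex ion is anionic, so palladium takes the -ate form palladate(II).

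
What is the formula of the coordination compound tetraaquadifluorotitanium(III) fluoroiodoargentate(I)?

[TiF2(H2O)4][AgFI]

Cation [Ti…]: ligand charges -2, Ti(III) ⇒ ion charge 1+.
Anion [Ag…]: ligand charges -2, Ag(I) ⇒ ion charge 1−.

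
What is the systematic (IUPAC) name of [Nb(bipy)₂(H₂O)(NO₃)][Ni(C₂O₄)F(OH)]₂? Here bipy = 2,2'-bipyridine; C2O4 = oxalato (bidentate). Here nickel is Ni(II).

Ni is given as +2; the anion's ligand charges sum to -4, so the complex anion is 2−.
With 2 anions per cation, the cation must be 2×2 = 4+.
Cation: ligand charges sum to -1; for the ion to be 4+, Nb = +5.

aquabis(2,2'-bipyridine)nitratoniobium(V) fluorohydroxooxalatonickelate(II)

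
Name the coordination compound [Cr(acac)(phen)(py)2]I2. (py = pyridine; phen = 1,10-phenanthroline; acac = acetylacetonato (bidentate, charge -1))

(acetylacetonato)(1,10-phenanthroline)bis(pyridine)chromium(III) iodide

The 2 iodide counter-ions carry a total charge of -2, so each complex ion is 2+.
Ligand charges: 2×pyridine (neutral), 1×1,10-phenanthroline (neutral), 1×acetylacetonato (-1 each); total -1. So Cr + (-1) = 2+, giving Cr = +3.
Ligands are named alphabetically: acetylacetonato before phenanthroline before pyridine.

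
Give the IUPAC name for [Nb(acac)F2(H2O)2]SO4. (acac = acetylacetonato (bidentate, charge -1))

(acetylacetonato)diaquadifluoroniobium(V) sulfate

The 1 sulfate counter-ion carries a total charge of -2, so each complex ion is 2+.
Ligand charges: 2×aqua (neutral), 1×acetylacetonato (-1 each), 2×fluoro (-1 each); total -3. So Nb + (-3) = 2+, giving Nb = +5.
Ligands are named alphabetically: acetylacetonato before aqua before fluoro.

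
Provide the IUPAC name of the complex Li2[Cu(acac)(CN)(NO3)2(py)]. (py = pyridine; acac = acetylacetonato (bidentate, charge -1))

lithium (acetylacetonato)cyanodinitrato(pyridine)cuprate(II)

The 2 lithium counter-ions carry a total charge of +2, so each complex ion is 2−.
Ligand charges: 2×nitrato (-1 each), 1×cyano (-1 each), 1×pyridine (neutral), 1×acetylacetonato (-1 each); total -4. So Cu + (-4) = 2−, giving Cu = +2.
The complex ion is anionic, so copper takes the -ate form cuprate(II).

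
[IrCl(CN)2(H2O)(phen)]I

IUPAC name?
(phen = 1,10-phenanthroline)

aquachlorodicyano(1,10-phenanthroline)iridium(IV) iodide

The 1 iodide counter-ion carries a total charge of -1, so each complex ion is 1+.
Ligand charges: 1×1,10-phenanthroline (neutral), 1×aqua (neutral), 1×chloro (-1 each), 2×cyano (-1 each); total -3. So Ir + (-3) = 1+, giving Ir = +4.
Ligands are named alphabetically: aqua before chloro before cyano before phenanthroline.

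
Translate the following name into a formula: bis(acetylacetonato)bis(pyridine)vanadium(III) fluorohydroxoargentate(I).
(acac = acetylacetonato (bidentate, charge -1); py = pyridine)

[V(acac)2(py)2][AgF(OH)]

Cation [V…]: ligand charges -2, V(III) ⇒ ion charge 1+.
Anion [Ag…]: ligand charges -2, Ag(I) ⇒ ion charge 1−.
One 1+ cation balances one 1− anion.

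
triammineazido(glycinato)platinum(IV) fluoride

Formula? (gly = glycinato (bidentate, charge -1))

Ligands: 3 ammine (NH3, neutral), 1 glycinato (gly, -1), 1 azido (N3, -1). Ligand charge sum = -2.
With Pt in oxidation state +4, the complex ion is [Pt...]^2+.
Charge balance with fluoride (-1) requires 1 complex ion per 2 fluoride.

[Pt(gly)(N3)(NH3)3]F2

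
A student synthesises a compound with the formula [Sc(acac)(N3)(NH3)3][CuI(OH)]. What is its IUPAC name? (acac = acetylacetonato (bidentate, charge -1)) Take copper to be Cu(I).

(acetylacetonato)triammineazidoscandium(III) hydroxoiodocuprate(I)

Both ions are complex: the cation is named first with the plain metal name, the anion second with the -ate form; each ion's ligands are alphabetised independently.
Cu is given as +1; the anion's ligand charges sum to -2, so the complex anion is 1−.
A 1:1 salt means the cation carries the equal and opposite charge, 1+.
Cation: ligand charges sum to -2; for the ion to be 1+, Sc = +3.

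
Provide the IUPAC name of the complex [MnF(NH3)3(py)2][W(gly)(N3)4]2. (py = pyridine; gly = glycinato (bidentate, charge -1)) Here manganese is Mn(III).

Both ions are complex: the cation is named first with the plain metal name, the anion second with the -ate form; each ion's ligands are alphabetised independently.
Mn is given as +3; the cation's ligand charges sum to -1, so the complex cation is 2+.
With 2 anions per cation, each anion must be 2/2 = 1−.
Anion: ligand charges sum to -5; for the ion to be 1−, W = +4.

triamminefluorobis(pyridine)manganese(III) tetraazido(glycinato)tungstate(IV)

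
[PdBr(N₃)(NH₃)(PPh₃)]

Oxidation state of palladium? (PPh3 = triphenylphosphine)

No counter-ion: the bracketed complex is neutral.
Ligand charges: 1×NH3 neutral; 1×Br = -1; 1×PPh3 neutral; 1×N3 = -1; sum -2.
Pd + (-2) = 0 ⇒ Pd is +2.

+2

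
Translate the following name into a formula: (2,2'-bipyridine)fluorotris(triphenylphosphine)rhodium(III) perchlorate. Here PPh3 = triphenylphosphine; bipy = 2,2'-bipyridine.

[Rh(bipy)F(PPh3)3](ClO4)2

Ligands: 1 fluoro (F, -1), 3 triphenylphosphine (PPh3, neutral), 1 2,2'-bipyridine (bipy, neutral). Ligand charge sum = -1.
With Rh in oxidation state +3, the complex ion is [Rh...]^2+.
Charge balance with perchlorate (-1) requires 1 complex ion per 2 perchlorate.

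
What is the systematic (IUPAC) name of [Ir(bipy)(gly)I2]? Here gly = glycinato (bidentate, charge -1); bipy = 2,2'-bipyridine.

(2,2'-bipyridine)(glycinato)diiodoiridium(III)

There is no counter-ion, so the complex is neutral overall.
Ligand charges: 1×glycinato (-1 each), 1×2,2'-bipyridine (neutral), 2×iodo (-1 each); total -3. So Ir + (-3) = 0, giving Ir = +3.
Ligands are named alphabetically: bipyridine before glycinato before iodo.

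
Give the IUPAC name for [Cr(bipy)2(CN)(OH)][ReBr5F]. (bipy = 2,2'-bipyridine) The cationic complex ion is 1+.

bis(2,2'-bipyridine)cyanohydroxochromium(III) pentabromofluororhenate(V)

Both ions are complex: the cation is named first with the plain metal name, the anion second with the -ate form; each ion's ligands are alphabetised independently.
The complex cation is given as 1+; its ligand charges sum to -2, so Cr = +3.
A 1:1 salt means the anion carries the equal and opposite charge, 1−.
Anion: ligand charges sum to -6; for the ion to be 1−, Re = +5.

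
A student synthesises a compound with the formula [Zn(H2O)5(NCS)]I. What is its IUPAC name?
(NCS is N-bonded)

The 1 iodide counter-ion carries a total charge of -1, so each complex ion is 1+.
Ligand charges: 5×aqua (neutral), 1×isothiocyanato (-1 each); total -1. So Zn + (-1) = 1+, giving Zn = +2.
Ligands are named alphabetically: aqua before isothiocyanato.

pentaaquaisothiocyanatozinc(II) iodide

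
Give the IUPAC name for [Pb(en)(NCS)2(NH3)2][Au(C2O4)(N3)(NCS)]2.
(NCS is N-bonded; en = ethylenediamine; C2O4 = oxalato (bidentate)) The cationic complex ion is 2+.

Both ions are complex: the cation is named first with the plain metal name, the anion second with the -ate form; each ion's ligands are alphabetised independently.
The complex cation is given as 2+; its ligand charges sum to -2, so Pb = +4.
With 2 anions per cation, each anion must be 2/2 = 1−.
Anion: ligand charges sum to -4; for the ion to be 1−, Au = +3.

diammine(ethylenediamine)diisothiocyanatolead(IV) azidoisothiocyanatooxalatoaurate(III)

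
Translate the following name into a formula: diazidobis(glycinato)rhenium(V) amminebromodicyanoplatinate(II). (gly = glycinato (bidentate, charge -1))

[Re(gly)2(N3)2][PtBr(CN)2(NH3)]

Cation [Re…]: ligand charges -4, Re(V) ⇒ ion charge 1+.
Anion [Pt…]: ligand charges -3, Pt(II) ⇒ ion charge 1−.
One 1+ cation balances one 1− anion.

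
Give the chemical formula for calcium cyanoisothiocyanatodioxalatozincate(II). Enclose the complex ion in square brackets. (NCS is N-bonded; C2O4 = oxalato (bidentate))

Ligands: 1 cyano (CN, -1), 1 isothiocyanato (NCS, -1), 2 oxalato (C2O4, -2). Ligand charge sum = -6.
With Zn in oxidation state +2, the complex ion is [Zn...]^4−.
Charge balance with calcium (+2) requires 1 complex ion per 2 calcium.

Ca2[Zn(C2O4)2(CN)(NCS)]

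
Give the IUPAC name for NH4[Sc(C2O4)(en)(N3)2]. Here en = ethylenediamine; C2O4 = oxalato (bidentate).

ammonium diazido(ethylenediamine)oxalatoscandate(III)

The 1 ammonium counter-ion carries a total charge of +1, so each complex ion is 1−.
Ligand charges: 1×ethylenediamine (neutral), 1×oxalato (-2 each), 2×azido (-1 each); total -4. So Sc + (-4) = 1−, giving Sc = +3.
The complex ion is anionic, so scandium takes the -ate form scandate(III).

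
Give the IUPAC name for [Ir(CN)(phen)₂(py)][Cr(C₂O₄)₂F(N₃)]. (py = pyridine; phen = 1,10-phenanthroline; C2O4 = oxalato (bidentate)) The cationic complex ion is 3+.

Both ions are complex: the cation is named first with the plain metal name, the anion second with the -ate form; each ion's ligands are alphabetised independently.
The complex cation is given as 3+; its ligand charges sum to -1, so Ir = +4.
A 1:1 salt means the anion carries the equal and opposite charge, 3−.
Anion: ligand charges sum to -6; for the ion to be 3−, Cr = +3.

cyanobis(1,10-phenanthroline)(pyridine)iridium(IV) azidofluorodioxalatochromate(III)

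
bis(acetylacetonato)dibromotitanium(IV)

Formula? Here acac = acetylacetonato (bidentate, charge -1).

[Ti(acac)2Br2]

Ligands: 2 acetylacetonato (acac, -1), 2 bromo (Br, -1). Ligand charge sum = -4.
With Ti in oxidation state +4, the complex ion is [Ti...].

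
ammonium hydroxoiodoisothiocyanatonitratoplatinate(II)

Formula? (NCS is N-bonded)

(NH4)2[PtI(NCS)(NO3)(OH)]

Ligands: 1 isothiocyanato (NCS, -1), 1 nitrato (NO3, -1), 1 iodo (I, -1), 1 hydroxo (OH, -1). Ligand charge sum = -4.
Charge balance with ammonium (+1) requires 1 complex ion per 2 ammonium.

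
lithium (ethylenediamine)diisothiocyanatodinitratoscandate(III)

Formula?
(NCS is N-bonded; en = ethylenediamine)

Ligands: 2 isothiocyanato (NCS, -1), 1 ethylenediamine (en, neutral), 2 nitrato (NO3, -1). Ligand charge sum = -4.
With Sc in oxidation state +3, the complex ion is [Sc...]^1−.
Charge balance with lithium (+1) requires 1 complex ion per 1 lithium.

Li[Sc(en)(NCS)2(NO3)2]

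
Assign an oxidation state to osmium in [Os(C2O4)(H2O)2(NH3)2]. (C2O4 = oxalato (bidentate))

No counter-ion: the bracketed complex is neutral.
Ligand charges: 2×H2O neutral; 1×C2O4 = -2; 2×NH3 neutral; sum -2.
Os + (-2) = 0 ⇒ Os is +2.

+2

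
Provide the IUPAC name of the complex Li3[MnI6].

The 3 lithium counter-ions carry a total charge of +3, so each complex ion is 3−.
Ligand charges: 6×iodo (-1 each); total -6. So Mn + (-6) = 3−, giving Mn = +3.
The complex ion is anionic, so manganese takes the -ate form manganate(III).

lithium hexaiodomanganate(III)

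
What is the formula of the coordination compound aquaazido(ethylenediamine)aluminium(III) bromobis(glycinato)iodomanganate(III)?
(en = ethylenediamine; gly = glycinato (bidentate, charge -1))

[Al(en)(H2O)(N3)][MnBr(gly)2I]2

Cation [Al…]: ligand charges -1, Al(III) ⇒ ion charge 2+.
Anion [Mn…]: ligand charges -4, Mn(III) ⇒ ion charge 1−.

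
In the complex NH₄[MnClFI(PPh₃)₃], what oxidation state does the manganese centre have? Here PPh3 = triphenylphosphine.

1 ammonium outside the brackets (+1 each) → the complex ion is 1−.
Ligand charges: 1×I = -1; 3×PPh3 neutral; 1×F = -1; 1×Cl = -1; sum -3.
Mn + (-3) = 1− ⇒ Mn is +2.

+2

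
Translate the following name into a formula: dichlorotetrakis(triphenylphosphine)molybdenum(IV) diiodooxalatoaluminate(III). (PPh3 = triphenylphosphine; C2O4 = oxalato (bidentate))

Cation [Mo…]: ligand charges -2, Mo(IV) ⇒ ion charge 2+.
Anion [Al…]: ligand charges -4, Al(III) ⇒ ion charge 1−.

[MoCl2(PPh3)4][Al(C2O4)I2]2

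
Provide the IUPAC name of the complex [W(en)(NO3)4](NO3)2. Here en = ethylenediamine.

The 2 nitrate counter-ions carry a total charge of -2, so each complex ion is 2+.
Ligand charges: 1×ethylenediamine (neutral), 4×nitrato (-1 each); total -4. So W + (-4) = 2+, giving W = +6.
Ligands are named alphabetically: ethylenediamine before nitrato.

(ethylenediamine)tetranitratotungsten(VI) nitrate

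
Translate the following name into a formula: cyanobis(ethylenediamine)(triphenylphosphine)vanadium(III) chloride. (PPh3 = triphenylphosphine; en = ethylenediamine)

[V(CN)(en)2(PPh3)]Cl2

Ligands: 1 cyano (CN, -1), 1 triphenylphosphine (PPh3, neutral), 2 ethylenediamine (en, neutral). Ligand charge sum = -1.
Charge balance with chloride (-1) requires 1 complex ion per 2 chloride.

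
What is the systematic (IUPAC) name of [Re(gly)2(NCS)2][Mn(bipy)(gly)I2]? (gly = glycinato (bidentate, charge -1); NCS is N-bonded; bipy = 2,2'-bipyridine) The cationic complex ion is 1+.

Both ions are complex: the cation is named first with the plain metal name, the anion second with the -ate form; each ion's ligands are alphabetised independently.
The complex cation is given as 1+; its ligand charges sum to -4, so Re = +5.
A 1:1 salt means the anion carries the equal and opposite charge, 1−.
Anion: ligand charges sum to -3; for the ion to be 1−, Mn = +2.

bis(glycinato)diisothiocyanatorhenium(V) (2,2'-bipyridine)(glycinato)diiodomanganate(II)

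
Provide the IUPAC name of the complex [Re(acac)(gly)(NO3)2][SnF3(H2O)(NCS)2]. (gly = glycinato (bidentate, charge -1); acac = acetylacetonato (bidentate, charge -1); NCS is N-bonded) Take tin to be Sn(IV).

Sn is given as +4; the anion's ligand charges sum to -5, so the complex anion is 1−.
A 1:1 salt means the cation carries the equal and opposite charge, 1+.
Cation: ligand charges sum to -4; for the ion to be 1+, Re = +5.

(acetylacetonato)(glycinato)dinitratorhenium(V) aquatrifluorodiisothiocyanatostannate(IV)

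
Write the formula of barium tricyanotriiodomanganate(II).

Ba2[Mn(CN)3I3]

Ligands: 3 iodo (I, -1), 3 cyano (CN, -1). Ligand charge sum = -6.
With Mn in oxidation state +2, the complex ion is [Mn...]^4−.
Charge balance with barium (+2) requires 1 complex ion per 2 barium.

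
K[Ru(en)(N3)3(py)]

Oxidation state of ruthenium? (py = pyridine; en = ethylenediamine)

1 potassium outside the brackets (+1 each) → the complex ion is 1−.
Ligand charges: 1×py neutral; 3×N3 = -3; 1×en neutral; sum -3.
Ru + (-3) = 1− ⇒ Ru is +2.

+2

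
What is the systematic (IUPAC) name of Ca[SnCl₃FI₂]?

calcium trichlorofluorodiiodostannate(IV)

The 1 calcium counter-ion carries a total charge of +2, so each complex ion is 2−.
Ligand charges: 1×fluoro (-1 each), 3×chloro (-1 each), 2×iodo (-1 each); total -6. So Sn + (-6) = 2−, giving Sn = +4.
The complex ion is anionic, so tin takes the -ate form stannate(IV).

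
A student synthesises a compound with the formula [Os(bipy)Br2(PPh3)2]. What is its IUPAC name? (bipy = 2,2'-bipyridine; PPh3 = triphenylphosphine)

(2,2'-bipyridine)dibromobis(triphenylphosphine)osmium(II)

There is no counter-ion, so the complex is neutral overall.
Ligand charges: 1×2,2'-bipyridine (neutral), 2×triphenylphosphine (neutral), 2×bromo (-1 each); total -2. So Os + (-2) = 0, giving Os = +2.
Ligands are named alphabetically: bipyridine before bromo before triphenylphosphine.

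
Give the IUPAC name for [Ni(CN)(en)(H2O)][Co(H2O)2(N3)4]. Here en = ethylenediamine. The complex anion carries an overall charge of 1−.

The complex anion is given as 1−; its ligand charges sum to -4, so Co = +3.
A 1:1 salt means the cation carries the equal and opposite charge, 1+.
Cation: ligand charges sum to -1; for the ion to be 1+, Ni = +2.

aquacyano(ethylenediamine)nickel(II) diaquatetraazidocobaltate(III)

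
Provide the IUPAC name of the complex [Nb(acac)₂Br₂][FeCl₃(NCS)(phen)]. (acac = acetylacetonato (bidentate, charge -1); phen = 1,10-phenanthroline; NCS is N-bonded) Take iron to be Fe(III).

Fe is given as +3; the anion's ligand charges sum to -4, so the complex anion is 1−.
A 1:1 salt means the cation carries the equal and opposite charge, 1+.
Cation: ligand charges sum to -4; for the ion to be 1+, Nb = +5.

bis(acetylacetonato)dibromoniobium(V) trichloroisothiocyanato(1,10-phenanthroline)ferrate(III)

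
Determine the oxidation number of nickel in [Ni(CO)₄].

0

No counter-ion: the bracketed complex is neutral.
Ligand charges: 4×CO neutral; sum 0.
Ni + (0) = 0 ⇒ Ni is 0.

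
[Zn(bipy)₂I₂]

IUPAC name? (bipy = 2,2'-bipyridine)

bis(2,2'-bipyridine)diiodozinc(II)

There is no counter-ion, so the complex is neutral overall.
Ligand charges: 2×2,2'-bipyridine (neutral), 2×iodo (-1 each); total -2. So Zn + (-2) = 0, giving Zn = +2.
Ligands are named alphabetically: bipyridine before iodo.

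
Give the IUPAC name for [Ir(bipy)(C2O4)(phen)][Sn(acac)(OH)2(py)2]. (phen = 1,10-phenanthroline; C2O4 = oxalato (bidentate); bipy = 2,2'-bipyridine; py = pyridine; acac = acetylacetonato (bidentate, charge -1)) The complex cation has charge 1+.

(2,2'-bipyridine)oxalato(1,10-phenanthroline)iridium(III) (acetylacetonato)dihydroxobis(pyridine)stannate(II)

The complex cation is given as 1+; its ligand charges sum to -2, so Ir = +3.
A 1:1 salt means the anion carries the equal and opposite charge, 1−.
Anion: ligand charges sum to -3; for the ion to be 1−, Sn = +2.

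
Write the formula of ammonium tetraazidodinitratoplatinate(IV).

(NH4)2[Pt(N3)4(NO3)2]

Ligands: 4 azido (N3, -1), 2 nitrato (NO3, -1). Ligand charge sum = -6.
With Pt in oxidation state +4, the complex ion is [Pt...]^2−.
Charge balance with ammonium (+1) requires 1 complex ion per 2 ammonium.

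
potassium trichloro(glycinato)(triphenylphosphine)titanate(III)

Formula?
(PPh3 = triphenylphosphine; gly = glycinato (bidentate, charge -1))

K[TiCl3(gly)(PPh3)]

Ligands: 1 triphenylphosphine (PPh3, neutral), 3 chloro (Cl, -1), 1 glycinato (gly, -1). Ligand charge sum = -4.
Charge balance with potassium (+1) requires 1 complex ion per 1 potassium.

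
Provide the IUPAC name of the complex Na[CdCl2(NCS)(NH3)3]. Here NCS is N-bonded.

sodium triamminedichloroisothiocyanatocadmate(II)

The 1 sodium counter-ion carries a total charge of +1, so each complex ion is 1−.
Ligand charges: 1×isothiocyanato (-1 each), 2×chloro (-1 each), 3×ammine (neutral); total -3. So Cd + (-3) = 1−, giving Cd = +2.
Ligands are named alphabetically: ammine before chloro before isothiocyanato.
The complex ion is anionic, so cadmium takes the -ate form cadmate(II).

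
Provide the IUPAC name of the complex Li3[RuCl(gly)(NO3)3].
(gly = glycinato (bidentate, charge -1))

lithium chloro(glycinato)trinitratoruthenate(II)

The 3 lithium counter-ions carry a total charge of +3, so each complex ion is 3−.
Ligand charges: 1×chloro (-1 each), 3×nitrato (-1 each), 1×glycinato (-1 each); total -5. So Ru + (-5) = 3−, giving Ru = +2.
The complex ion is anionic, so ruthenium takes the -ate form ruthenate(II).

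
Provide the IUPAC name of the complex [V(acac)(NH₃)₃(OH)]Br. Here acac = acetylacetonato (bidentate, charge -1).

The 1 bromide counter-ion carries a total charge of -1, so each complex ion is 1+.
Ligand charges: 1×acetylacetonato (-1 each), 1×hydroxo (-1 each), 3×ammine (neutral); total -2. So V + (-2) = 1+, giving V = +3.
Ligands are named alphabetically: acetylacetonato before ammine before hydroxo.

(acetylacetonato)triamminehydroxovanadium(III) bromide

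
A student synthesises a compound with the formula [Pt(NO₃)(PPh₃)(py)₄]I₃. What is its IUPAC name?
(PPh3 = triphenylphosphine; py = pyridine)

nitratotetrakis(pyridine)(triphenylphosphine)platinum(IV) iodide

The 3 iodide counter-ions carry a total charge of -3, so each complex ion is 3+.
Ligand charges: 1×triphenylphosphine (neutral), 4×pyridine (neutral), 1×nitrato (-1 each); total -1. So Pt + (-1) = 3+, giving Pt = +4.
Ligands are named alphabetically: nitrato before pyridine before triphenylphosphine.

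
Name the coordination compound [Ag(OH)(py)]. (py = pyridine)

hydroxo(pyridine)silver(I)

There is no counter-ion, so the complex is neutral overall.
Ligand charges: 1×hydroxo (-1 each), 1×pyridine (neutral); total -1. So Ag + (-1) = 0, giving Ag = +1.
Ligands are named alphabetically: hydroxo before pyridine.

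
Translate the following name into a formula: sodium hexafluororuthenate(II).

Ligands: 6 fluoro (F, -1). Ligand charge sum = -6.
With Ru in oxidation state +2, the complex ion is [Ru...]^4−.
Charge balance with sodium (+1) requires 1 complex ion per 4 sodium.

Na4[RuF6]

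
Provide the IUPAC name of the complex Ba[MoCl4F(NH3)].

The 1 barium counter-ion carries a total charge of +2, so each complex ion is 2−.
Ligand charges: 1×fluoro (-1 each), 4×chloro (-1 each), 1×ammine (neutral); total -5. So Mo + (-5) = 2−, giving Mo = +3.
Ligands are named alphabetically: ammine before chloro before fluoro.
The complex ion is anionic, so molybdenum takes the -ate form molybdate(III).

barium amminetetrachlorofluoromolybdate(III)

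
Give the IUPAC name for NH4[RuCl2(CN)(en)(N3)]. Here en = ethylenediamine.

ammonium azidodichlorocyano(ethylenediamine)ruthenate(III)

The 1 ammonium counter-ion carries a total charge of +1, so each complex ion is 1−.
Ligand charges: 1×cyano (-1 each), 1×ethylenediamine (neutral), 1×azido (-1 each), 2×chloro (-1 each); total -4. So Ru + (-4) = 1−, giving Ru = +3.
Ligands are named alphabetically: azido before chloro before cyano before ethylenediamine.
The complex ion is anionic, so ruthenium takes the -ate form ruthenate(III).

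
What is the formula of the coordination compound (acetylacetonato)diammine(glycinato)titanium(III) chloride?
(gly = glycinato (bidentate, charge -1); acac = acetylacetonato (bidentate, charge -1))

[Ti(acac)(gly)(NH3)2]Cl

Ligands: 2 ammine (NH3, neutral), 1 glycinato (gly, -1), 1 acetylacetonato (acac, -1). Ligand charge sum = -2.
Charge balance with chloride (-1) requires 1 complex ion per 1 chloride.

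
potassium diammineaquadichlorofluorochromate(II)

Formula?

Ligands: 1 fluoro (F, -1), 1 aqua (H2O, neutral), 2 chloro (Cl, -1), 2 ammine (NH3, neutral). Ligand charge sum = -3.
With Cr in oxidation state +2, the complex ion is [Cr...]^1−.
Charge balance with potassium (+1) requires 1 complex ion per 1 potassium.

K[CrCl2F(H2O)(NH3)2]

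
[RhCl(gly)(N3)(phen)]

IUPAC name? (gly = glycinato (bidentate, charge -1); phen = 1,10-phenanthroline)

There is no counter-ion, so the complex is neutral overall.
Ligand charges: 1×glycinato (-1 each), 1×azido (-1 each), 1×chloro (-1 each), 1×1,10-phenanthroline (neutral); total -3. So Rh + (-3) = 0, giving Rh = +3.
Ligands are named alphabetically: azido before chloro before glycinato before phenanthroline.

azidochloro(glycinato)(1,10-phenanthroline)rhodium(III)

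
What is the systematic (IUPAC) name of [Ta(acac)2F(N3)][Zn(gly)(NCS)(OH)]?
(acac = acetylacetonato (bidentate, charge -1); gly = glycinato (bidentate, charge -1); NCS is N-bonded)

bis(acetylacetonato)azidofluorotantalum(V) (glycinato)hydroxoisothiocyanatozincate(II)

Both ions are complex: the cation is named first with the plain metal name, the anion second with the -ate form; each ion's ligands are alphabetised independently.
Zinc is always +2 in its complexes; the anion's ligand charges sum to -3, so the complex anion is 1−.
A 1:1 salt means the cation carries the equal and opposite charge, 1+.
Cation: ligand charges sum to -4; for the ion to be 1+, Ta = +5.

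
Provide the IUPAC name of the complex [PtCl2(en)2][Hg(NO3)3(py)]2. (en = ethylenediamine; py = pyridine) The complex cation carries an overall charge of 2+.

dichlorobis(ethylenediamine)platinum(IV) trinitrato(pyridine)mercurate(II)

Both ions are complex: the cation is named first with the plain metal name, the anion second with the -ate form; each ion's ligands are alphabetised independently.
The complex cation is given as 2+; its ligand charges sum to -2, so Pt = +4.
With 2 anions per cation, each anion must be 2/2 = 1−.
Anion: ligand charges sum to -3; for the ion to be 1−, Hg = +2.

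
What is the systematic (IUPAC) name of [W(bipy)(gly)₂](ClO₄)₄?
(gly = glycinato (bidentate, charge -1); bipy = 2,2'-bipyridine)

(2,2'-bipyridine)bis(glycinato)tungsten(VI) perchlorate

The 4 perchlorate counter-ions carry a total charge of -4, so each complex ion is 4+.
Ligand charges: 2×glycinato (-1 each), 1×2,2'-bipyridine (neutral); total -2. So W + (-2) = 4+, giving W = +6.
Ligands are named alphabetically: bipyridine before glycinato.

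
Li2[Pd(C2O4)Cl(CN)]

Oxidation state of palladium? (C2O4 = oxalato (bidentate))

2 lithium outside the brackets (+1 each) → the complex ion is 2−.
Ligand charges: 1×CN = -1; 1×C2O4 = -2; 1×Cl = -1; sum -4.
Pd + (-4) = 2− ⇒ Pd is +2.

+2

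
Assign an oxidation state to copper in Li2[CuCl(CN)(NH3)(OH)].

2 lithium outside the brackets (+1 each) → the complex ion is 2−.
Ligand charges: 1×Cl = -1; 1×CN = -1; 1×OH = -1; 1×NH3 neutral; sum -3.
Cu + (-3) = 2− ⇒ Cu is +1.

+1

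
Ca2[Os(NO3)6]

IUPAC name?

calcium hexanitratoosmate(II)

The 2 calcium counter-ions carry a total charge of +4, so each complex ion is 4−.
Ligand charges: 6×nitrato (-1 each); total -6. So Os + (-6) = 4−, giving Os = +2.
The complex ion is anionic, so osmium takes the -ate form osmate(II).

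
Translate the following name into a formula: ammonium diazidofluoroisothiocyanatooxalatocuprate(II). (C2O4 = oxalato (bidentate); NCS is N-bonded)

Ligands: 1 oxalato (C2O4, -2), 1 fluoro (F, -1), 1 isothiocyanato (NCS, -1), 2 azido (N3, -1). Ligand charge sum = -6.
Charge balance with ammonium (+1) requires 1 complex ion per 4 ammonium.

(NH4)4[Cu(C2O4)F(N3)2(NCS)]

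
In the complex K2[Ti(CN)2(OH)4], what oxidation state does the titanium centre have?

+4

2 potassium outside the brackets (+1 each) → the complex ion is 2−.
Ligand charges: 4×OH = -4; 2×CN = -2; sum -6.
Ti + (-6) = 2− ⇒ Ti is +4.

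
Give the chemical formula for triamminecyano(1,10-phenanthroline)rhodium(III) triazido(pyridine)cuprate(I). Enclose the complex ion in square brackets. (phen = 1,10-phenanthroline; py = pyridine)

Cation [Rh…]: ligand charges -1, Rh(III) ⇒ ion charge 2+.
Anion [Cu…]: ligand charges -3, Cu(I) ⇒ ion charge 2−.

[Rh(CN)(NH3)3(phen)][Cu(N3)3(py)]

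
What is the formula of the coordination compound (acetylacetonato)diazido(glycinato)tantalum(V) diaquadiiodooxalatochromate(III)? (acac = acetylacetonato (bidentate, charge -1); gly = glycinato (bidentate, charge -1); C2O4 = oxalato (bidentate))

Cation [Ta…]: ligand charges -4, Ta(V) ⇒ ion charge 1+.
Anion [Cr…]: ligand charges -4, Cr(III) ⇒ ion charge 1−.
One 1+ cation balances one 1− anion.

[Ta(acac)(gly)(N3)2][Cr(C2O4)(H2O)2I2]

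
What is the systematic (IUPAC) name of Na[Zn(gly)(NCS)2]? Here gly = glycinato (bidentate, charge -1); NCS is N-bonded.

The 1 sodium counter-ion carries a total charge of +1, so each complex ion is 1−.
Ligand charges: 1×glycinato (-1 each), 2×isothiocyanato (-1 each); total -3. So Zn + (-3) = 1−, giving Zn = +2.
The complex ion is anionic, so zinc takes the -ate form zincate(II).

sodium (glycinato)diisothiocyanatozincate(II)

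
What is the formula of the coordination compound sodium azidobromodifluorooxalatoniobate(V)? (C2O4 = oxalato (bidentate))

Na[NbBr(C2O4)F2(N3)]

Ligands: 1 azido (N3, -1), 1 bromo (Br, -1), 1 oxalato (C2O4, -2), 2 fluoro (F, -1). Ligand charge sum = -6.
With Nb in oxidation state +5, the complex ion is [Nb...]^1−.
Charge balance with sodium (+1) requires 1 complex ion per 1 sodium.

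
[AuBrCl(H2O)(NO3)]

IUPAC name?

aquabromochloronitratogold(III)

There is no counter-ion, so the complex is neutral overall.
Ligand charges: 1×nitrato (-1 each), 1×bromo (-1 each), 1×chloro (-1 each), 1×aqua (neutral); total -3. So Au + (-3) = 0, giving Au = +3.
Ligands are named alphabetically: aqua before bromo before chloro before nitrato.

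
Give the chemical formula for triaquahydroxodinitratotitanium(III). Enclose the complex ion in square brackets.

[Ti(H2O)3(NO3)2(OH)]

Ligands: 1 hydroxo (OH, -1), 2 nitrato (NO3, -1), 3 aqua (H2O, neutral). Ligand charge sum = -3.
With Ti in oxidation state +3, the complex ion is [Ti...].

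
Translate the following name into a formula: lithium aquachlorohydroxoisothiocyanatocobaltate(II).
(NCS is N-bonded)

Ligands: 1 isothiocyanato (NCS, -1), 1 hydroxo (OH, -1), 1 aqua (H2O, neutral), 1 chloro (Cl, -1). Ligand charge sum = -3.
With Co in oxidation state +2, the complex ion is [Co...]^1−.
Charge balance with lithium (+1) requires 1 complex ion per 1 lithium.

Li[CoCl(H2O)(NCS)(OH)]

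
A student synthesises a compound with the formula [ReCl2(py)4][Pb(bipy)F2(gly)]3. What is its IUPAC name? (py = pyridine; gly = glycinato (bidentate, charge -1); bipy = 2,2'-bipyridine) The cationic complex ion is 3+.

dichlorotetrakis(pyridine)rhenium(V) (2,2'-bipyridine)difluoro(glycinato)plumbate(II)

The complex cation is given as 3+; its ligand charges sum to -2, so Re = +5.
With 3 anions per cation, each anion must be 3/3 = 1−.
Anion: ligand charges sum to -3; for the ion to be 1−, Pb = +2.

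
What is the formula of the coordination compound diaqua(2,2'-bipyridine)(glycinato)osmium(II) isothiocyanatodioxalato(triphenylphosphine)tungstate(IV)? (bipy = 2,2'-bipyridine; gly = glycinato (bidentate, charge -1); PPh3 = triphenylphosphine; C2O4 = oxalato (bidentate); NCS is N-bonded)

Cation [Os…]: ligand charges -1, Os(II) ⇒ ion charge 1+.
Anion [W…]: ligand charges -5, W(IV) ⇒ ion charge 1−.
One 1+ cation balances one 1− anion.

[Os(bipy)(gly)(H2O)2][W(C2O4)2(NCS)(PPh3)]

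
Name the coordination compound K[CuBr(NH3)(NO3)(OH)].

The 1 potassium counter-ion carries a total charge of +1, so each complex ion is 1−.
Ligand charges: 1×hydroxo (-1 each), 1×ammine (neutral), 1×nitrato (-1 each), 1×bromo (-1 each); total -3. So Cu + (-3) = 1−, giving Cu = +2.
Ligands are named alphabetically: ammine before bromo before hydroxo before nitrato.
The complex ion is anionic, so copper takes the -ate form cuprate(II).

potassium amminebromohydroxonitratocuprate(II)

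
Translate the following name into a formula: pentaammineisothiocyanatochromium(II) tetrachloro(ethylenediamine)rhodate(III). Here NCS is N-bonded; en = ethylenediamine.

[Cr(NCS)(NH3)5][RhCl4(en)]

Cation [Cr…]: ligand charges -1, Cr(II) ⇒ ion charge 1+.
Anion [Rh…]: ligand charges -4, Rh(III) ⇒ ion charge 1−.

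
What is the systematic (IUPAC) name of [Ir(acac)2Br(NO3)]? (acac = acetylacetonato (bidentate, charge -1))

bis(acetylacetonato)bromonitratoiridium(IV)

There is no counter-ion, so the complex is neutral overall.
Ligand charges: 1×bromo (-1 each), 2×acetylacetonato (-1 each), 1×nitrato (-1 each); total -4. So Ir + (-4) = 0, giving Ir = +4.
Ligands are named alphabetically: acetylacetonato before bromo before nitrato.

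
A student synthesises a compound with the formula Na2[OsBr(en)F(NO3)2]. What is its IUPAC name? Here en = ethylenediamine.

sodium bromo(ethylenediamine)fluorodinitratoosmate(II)

The 2 sodium counter-ions carry a total charge of +2, so each complex ion is 2−.
Ligand charges: 1×fluoro (-1 each), 1×bromo (-1 each), 2×nitrato (-1 each), 1×ethylenediamine (neutral); total -4. So Os + (-4) = 2−, giving Os = +2.
Ligands are named alphabetically: bromo before ethylenediamine before fluoro before nitrato.
The complex ion is anionic, so osmium takes the -ate form osmate(II).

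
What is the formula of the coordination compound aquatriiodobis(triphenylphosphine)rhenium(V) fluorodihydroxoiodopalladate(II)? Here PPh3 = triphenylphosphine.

[Re(H2O)I3(PPh3)2][PdFI(OH)2]

Cation [Re…]: ligand charges -3, Re(V) ⇒ ion charge 2+.
Anion [Pd…]: ligand charges -4, Pd(II) ⇒ ion charge 2−.
One 2+ cation balances one 2− anion.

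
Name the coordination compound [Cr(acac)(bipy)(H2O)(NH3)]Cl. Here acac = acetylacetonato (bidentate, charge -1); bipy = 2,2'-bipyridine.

The 1 chloride counter-ion carries a total charge of -1, so each complex ion is 1+.
Ligand charges: 1×ammine (neutral), 1×acetylacetonato (-1 each), 1×aqua (neutral), 1×2,2'-bipyridine (neutral); total -1. So Cr + (-1) = 1+, giving Cr = +2.
Ligands are named alphabetically: acetylacetonato before ammine before aqua before bipyridine.

(acetylacetonato)ammineaqua(2,2'-bipyridine)chromium(II) chloride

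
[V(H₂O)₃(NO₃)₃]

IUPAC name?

There is no counter-ion, so the complex is neutral overall.
Ligand charges: 3×nitrato (-1 each), 3×aqua (neutral); total -3. So V + (-3) = 0, giving V = +3.
Ligands are named alphabetically: aqua before nitrato.

triaquatrinitratovanadium(III)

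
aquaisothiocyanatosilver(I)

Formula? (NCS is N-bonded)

Ligands: 1 isothiocyanato (NCS, -1), 1 aqua (H2O, neutral). Ligand charge sum = -1.
With Ag in oxidation state +1, the complex ion is [Ag...].

[Ag(H2O)(NCS)]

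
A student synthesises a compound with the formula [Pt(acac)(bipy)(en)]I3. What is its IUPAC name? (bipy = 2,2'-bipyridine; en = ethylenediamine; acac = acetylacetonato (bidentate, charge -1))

The 3 iodide counter-ions carry a total charge of -3, so each complex ion is 3+.
Ligand charges: 1×2,2'-bipyridine (neutral), 1×ethylenediamine (neutral), 1×acetylacetonato (-1 each); total -1. So Pt + (-1) = 3+, giving Pt = +4.
Ligands are named alphabetically: acetylacetonato before bipyridine before ethylenediamine.

(acetylacetonato)(2,2'-bipyridine)(ethylenediamine)platinum(IV) iodide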